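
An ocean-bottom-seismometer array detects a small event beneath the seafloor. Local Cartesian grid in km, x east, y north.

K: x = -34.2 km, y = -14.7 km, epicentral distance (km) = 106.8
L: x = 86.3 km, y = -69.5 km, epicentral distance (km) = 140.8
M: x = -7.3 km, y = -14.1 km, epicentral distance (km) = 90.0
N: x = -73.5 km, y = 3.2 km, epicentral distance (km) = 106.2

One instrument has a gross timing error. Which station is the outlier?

Solve using three stations at a time. Using K, L, M (subtract circle equations pairwise → linear system) gives (x, y) ≈ (39.0, 63.1).
Distances from that point to each station vs reported:
  K: calculated 106.8 vs reported 106.8 → residual 0.0 km
  L: calculated 140.8 vs reported 140.8 → residual 0.0 km
  M: calculated 90.0 vs reported 90.0 → residual 0.0 km
  N: calculated 127.4 vs reported 106.2 → residual 21.2 km
K, L, M are mutually consistent (residuals ≈ 0); N is off by 21.2 km.

N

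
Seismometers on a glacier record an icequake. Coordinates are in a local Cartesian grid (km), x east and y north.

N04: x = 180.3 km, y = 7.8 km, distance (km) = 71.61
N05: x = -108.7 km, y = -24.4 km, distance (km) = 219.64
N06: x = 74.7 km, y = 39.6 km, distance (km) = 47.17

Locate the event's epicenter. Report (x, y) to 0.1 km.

Circle about each station: (x − 180.3)² + (y − 7.8)² = 71.61²; (x + 108.7)² + (y + 24.4)² = 219.64²; (x − 74.7)² + (y − 39.6)² = 47.17².
Subtracting pairs of circle equations eliminates x²+y² and gives linear equations (the radical axes):
-578.0 x − 64.4 y = -63271.62
-211.2 x + 63.6 y = -22517.70
Solving the 2×2 system: x ≈ 108.7, y ≈ 6.9 km.

x ≈ 108.7 km, y ≈ 6.9 km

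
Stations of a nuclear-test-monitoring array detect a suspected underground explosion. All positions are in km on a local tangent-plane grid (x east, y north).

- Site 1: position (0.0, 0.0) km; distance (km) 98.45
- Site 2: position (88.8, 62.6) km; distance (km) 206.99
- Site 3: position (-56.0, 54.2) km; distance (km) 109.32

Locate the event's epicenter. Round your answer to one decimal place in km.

Circle about each station: x² + y² = 98.45²; (x − 88.8)² + (y − 62.6)² = 206.99²; (x + 56.0)² + (y − 54.2)² = 109.32².
Subtracting pairs of circle equations eliminates x²+y² and gives linear equations (the radical axes):
177.6 x + 125.2 y = -21348.26
-112.0 x + 108.4 y = 3815.18
Solving the 2×2 system: x ≈ -83.9, y ≈ -51.5 km.

-83.9 km east, -51.5 km north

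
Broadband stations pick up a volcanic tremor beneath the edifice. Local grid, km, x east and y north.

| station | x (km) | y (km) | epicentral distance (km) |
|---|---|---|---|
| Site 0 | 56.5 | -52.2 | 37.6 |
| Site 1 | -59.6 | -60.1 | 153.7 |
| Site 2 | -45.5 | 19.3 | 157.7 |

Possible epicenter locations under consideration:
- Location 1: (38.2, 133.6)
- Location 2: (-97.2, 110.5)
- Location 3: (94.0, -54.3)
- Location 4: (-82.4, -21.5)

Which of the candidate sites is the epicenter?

Location 3

For each candidate, compare |candidate − station| to the reported distance:
Location 1: residuals Site 0 149.1, Site 1 63.3, Site 2 16.0 → max 149.1 km
Location 2: residuals Site 0 186.2, Site 1 21.0, Site 2 52.9 → max 186.2 km
Location 3: residuals Site 0 0.0, Site 1 0.0, Site 2 0.0 → max 0.0 km
Location 4: residuals Site 0 104.7, Site 1 108.9, Site 2 102.7 → max 108.9 km
Only Location 3 has all residuals ≈ 0.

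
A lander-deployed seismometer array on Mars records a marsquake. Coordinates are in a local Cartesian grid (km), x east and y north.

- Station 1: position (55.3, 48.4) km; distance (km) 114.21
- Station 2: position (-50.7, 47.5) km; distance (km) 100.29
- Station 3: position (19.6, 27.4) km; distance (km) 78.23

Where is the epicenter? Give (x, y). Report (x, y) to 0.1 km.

(-11.0, -44.6)

Circle about each station: (x − 55.3)² + (y − 48.4)² = 114.21²; (x + 50.7)² + (y − 47.5)² = 100.29²; (x − 19.6)² + (y − 27.4)² = 78.23².
Subtracting the Station 1 equation from the Station 2 and Station 3 equations removes the quadratic terms:
-212.0 x − 1.8 y = 2411.93
-71.4 x − 42.0 y = 2658.26
Solving the 2×2 system: x ≈ -11.0, y ≈ -44.6 km.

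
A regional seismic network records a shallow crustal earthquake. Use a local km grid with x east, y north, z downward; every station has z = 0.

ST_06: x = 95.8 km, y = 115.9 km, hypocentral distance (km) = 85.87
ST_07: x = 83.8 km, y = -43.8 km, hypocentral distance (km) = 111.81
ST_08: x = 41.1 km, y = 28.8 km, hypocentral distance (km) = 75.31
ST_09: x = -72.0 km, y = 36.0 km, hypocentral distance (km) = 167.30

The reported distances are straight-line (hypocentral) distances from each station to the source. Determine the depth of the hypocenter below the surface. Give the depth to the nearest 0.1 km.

Each station gives a sphere (x−x_i)² + (y−y_i)² + z² = d_i² (stations at z=0).
Subtracting the ST_06 sphere from ST_07 and ST_08: z² cancels, leaving linear equations in x and y:
-24.0 x − 319.4 y = -18797.39
-109.4 x − 174.2 y = -18389.74
Solving: x ≈ 84.494, y ≈ 52.503 km (keep extra digits for the depth step; rounded: 84.5, 52.5).
Then from the ST_06 sphere: z² = 85.87² − (x − 95.8)² − (y − 115.9)² with x = 84.494, y = 52.503, so z ≈ 56.804 ≈ 56.8 km.
Check against ST_09 (with the unrounded solution): distance 167.30 ≈ 167.30 km. ✓

56.8 km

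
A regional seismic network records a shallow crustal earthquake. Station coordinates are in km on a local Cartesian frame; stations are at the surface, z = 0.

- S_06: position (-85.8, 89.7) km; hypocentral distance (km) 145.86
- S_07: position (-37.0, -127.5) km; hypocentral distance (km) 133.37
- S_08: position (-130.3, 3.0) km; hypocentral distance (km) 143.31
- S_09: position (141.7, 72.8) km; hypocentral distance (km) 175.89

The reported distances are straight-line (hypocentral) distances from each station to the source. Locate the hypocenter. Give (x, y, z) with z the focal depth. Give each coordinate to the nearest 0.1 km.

Each station gives a sphere (x−x_i)² + (y−y_i)² + z² = d_i² (stations at z=0).
Subtracting the S_06 sphere from S_07 and S_08: z² cancels, leaving linear equations in x and y:
97.6 x − 434.4 y = 5705.10
-89.0 x − 173.4 y = 2316.74
Solving: x ≈ -0.308, y ≈ -13.203 km (keep extra digits for the depth step; rounded: -0.3, -13.2).
Then from the S_06 sphere: z² = 145.86² − (x + 85.8)² − (y − 89.7)² with x = -0.308, y = -13.203, so z ≈ 58.114 ≈ 58.1 km.
Check against S_09 (with the unrounded solution): distance 175.90 ≈ 175.89 km. ✓

x ≈ -0.3 km, y ≈ -13.2 km, depth ≈ 58.1 km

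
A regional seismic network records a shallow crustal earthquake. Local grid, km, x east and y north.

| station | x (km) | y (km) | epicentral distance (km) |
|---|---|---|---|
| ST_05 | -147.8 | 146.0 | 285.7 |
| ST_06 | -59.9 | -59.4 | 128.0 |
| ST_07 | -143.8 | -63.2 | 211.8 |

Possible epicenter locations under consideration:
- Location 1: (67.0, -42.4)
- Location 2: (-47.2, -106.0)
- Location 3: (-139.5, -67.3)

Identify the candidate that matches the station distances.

For each candidate, compare |candidate − station| to the reported distance:
Location 1: residuals ST_05 0.0, ST_06 0.0, ST_07 0.0 → max 0.0 km
Location 2: residuals ST_05 14.4, ST_06 79.7, ST_07 106.1 → max 106.1 km
Location 3: residuals ST_05 72.2, ST_06 48.0, ST_07 205.9 → max 205.9 km
Only Location 1 has all residuals ≈ 0.

Location 1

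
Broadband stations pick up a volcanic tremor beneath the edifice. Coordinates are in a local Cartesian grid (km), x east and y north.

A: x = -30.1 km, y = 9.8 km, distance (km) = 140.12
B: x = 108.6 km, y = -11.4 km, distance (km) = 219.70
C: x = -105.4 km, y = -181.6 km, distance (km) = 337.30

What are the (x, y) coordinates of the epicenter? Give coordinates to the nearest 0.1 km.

-41.0 km east, 149.5 km north

Circle about each station: (x + 30.1)² + (y − 9.8)² = 140.12²; (x − 108.6)² + (y + 11.4)² = 219.70²; (x + 105.4)² + (y + 181.6)² = 337.30².
Subtracting the A equation from the B and C equations removes the quadratic terms:
277.4 x − 42.4 y = -17712.61
-150.6 x − 382.8 y = -51052.01
Solving the 2×2 system: x ≈ -41.0, y ≈ 149.5 km.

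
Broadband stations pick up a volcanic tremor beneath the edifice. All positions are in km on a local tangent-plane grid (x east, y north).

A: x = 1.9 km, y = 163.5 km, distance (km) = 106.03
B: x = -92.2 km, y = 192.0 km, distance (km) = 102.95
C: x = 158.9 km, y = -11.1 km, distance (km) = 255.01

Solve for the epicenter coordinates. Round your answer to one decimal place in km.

(-75.0, 90.5)

Circle about each station: (x − 1.9)² + (y − 163.5)² = 106.03²; (x + 92.2)² + (y − 192.0)² = 102.95²; (x − 158.9)² + (y + 11.1)² = 255.01².
Subtracting the A equation from the B and C equations removes the quadratic terms:
-188.2 x + 57.0 y = 19272.64
314.0 x − 349.2 y = -55151.18
Solving the 2×2 system: x ≈ -75.0, y ≈ 90.5 km.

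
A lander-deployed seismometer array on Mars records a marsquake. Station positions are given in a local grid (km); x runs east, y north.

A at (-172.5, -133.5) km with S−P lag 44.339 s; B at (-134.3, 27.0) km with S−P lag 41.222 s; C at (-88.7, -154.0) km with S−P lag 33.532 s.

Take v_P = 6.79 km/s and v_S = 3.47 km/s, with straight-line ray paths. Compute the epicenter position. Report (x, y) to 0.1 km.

x ≈ 137.7 km, y ≈ -80.7 km

Distance from S−P lag: d = Δt · v_P v_S / (v_P − v_S) = Δt · (6.79·3.47)/(6.79−3.47) ≈ 7.0968·Δt.
So d_A = 314.66, d_B = 292.54, d_C = 237.97 km.
Circle about each station: (x + 172.5)² + (y + 133.5)² = 314.66²; (x + 134.3)² + (y − 27.0)² = 292.54²; (x + 88.7)² + (y + 154.0)² = 237.97².
Subtracting the A equation from the B and C equations removes the quadratic terms:
76.4 x + 321.0 y = -15381.75
167.6 x − 41.0 y = 26386.38
Solving the 2×2 system: x ≈ 137.7, y ≈ -80.7 km.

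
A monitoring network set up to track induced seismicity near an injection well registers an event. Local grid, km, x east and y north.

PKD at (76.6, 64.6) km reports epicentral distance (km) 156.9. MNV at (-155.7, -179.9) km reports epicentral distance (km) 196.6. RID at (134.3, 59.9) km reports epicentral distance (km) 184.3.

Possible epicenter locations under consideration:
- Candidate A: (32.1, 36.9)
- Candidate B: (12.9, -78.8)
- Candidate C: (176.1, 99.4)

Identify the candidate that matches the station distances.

Candidate B

For each candidate, compare |candidate − station| to the reported distance:
Candidate A: residuals PKD 104.5, MNV 90.2, RID 79.5 → max 104.5 km
Candidate B: residuals PKD 0.0, MNV 0.0, RID 0.0 → max 0.0 km
Candidate C: residuals PKD 51.5, MNV 237.1, RID 126.8 → max 237.1 km
Only Candidate B has all residuals ≈ 0.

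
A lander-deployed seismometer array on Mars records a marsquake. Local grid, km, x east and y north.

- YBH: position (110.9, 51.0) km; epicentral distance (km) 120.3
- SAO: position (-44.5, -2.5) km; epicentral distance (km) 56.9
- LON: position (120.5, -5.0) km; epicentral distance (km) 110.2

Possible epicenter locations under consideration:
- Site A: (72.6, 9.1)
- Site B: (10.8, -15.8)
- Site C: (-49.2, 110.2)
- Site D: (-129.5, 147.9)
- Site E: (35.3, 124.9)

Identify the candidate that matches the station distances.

Site B

For each candidate, compare |candidate − station| to the reported distance:
Site A: residuals YBH 63.5, SAO 60.8, LON 60.3 → max 63.5 km
Site B: residuals YBH 0.0, SAO 0.0, LON 0.0 → max 0.0 km
Site C: residuals YBH 50.4, SAO 55.9, LON 94.9 → max 94.9 km
Site D: residuals YBH 138.9, SAO 115.9, LON 182.9 → max 182.9 km
Site E: residuals YBH 14.6, SAO 93.4, LON 45.1 → max 93.4 km
Only Site B has all residuals ≈ 0.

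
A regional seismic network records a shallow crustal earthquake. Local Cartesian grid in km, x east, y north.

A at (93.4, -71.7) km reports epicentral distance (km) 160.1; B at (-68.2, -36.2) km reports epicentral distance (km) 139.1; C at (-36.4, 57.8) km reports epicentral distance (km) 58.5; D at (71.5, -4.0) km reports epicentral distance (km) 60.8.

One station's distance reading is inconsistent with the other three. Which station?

Solve using three stations at a time. Using A, B, C (subtract circle equations pairwise → linear system) gives (x, y) ≈ (20.6, 70.9).
Distances from that point to each station vs reported:
  A: calculated 160.1 vs reported 160.1 → residual 0.0 km
  B: calculated 139.1 vs reported 139.1 → residual 0.0 km
  C: calculated 58.5 vs reported 58.5 → residual 0.0 km
  D: calculated 90.5 vs reported 60.8 → residual 29.7 km
A, B, C are mutually consistent (residuals ≈ 0); D is off by 29.7 km.

D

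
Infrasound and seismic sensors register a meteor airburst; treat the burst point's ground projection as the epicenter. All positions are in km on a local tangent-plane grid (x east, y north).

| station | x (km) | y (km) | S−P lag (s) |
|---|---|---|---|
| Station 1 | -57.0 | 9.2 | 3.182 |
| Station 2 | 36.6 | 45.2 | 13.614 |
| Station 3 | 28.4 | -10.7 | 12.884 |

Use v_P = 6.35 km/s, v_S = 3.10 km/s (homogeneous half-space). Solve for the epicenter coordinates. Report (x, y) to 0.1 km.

-42.5 km east, 21.9 km north

Distance from S−P lag: d = Δt · v_P v_S / (v_P − v_S) = Δt · (6.35·3.10)/(6.35−3.10) ≈ 6.0569·Δt.
So d_Station 1 = 19.27, d_Station 2 = 82.46, d_Station 3 = 78.04 km.
Circle about each station: (x + 57.0)² + (y − 9.2)² = 19.27²; (x − 36.6)² + (y − 45.2)² = 82.46²; (x − 28.4)² + (y + 10.7)² = 78.04².
Subtracting the Station 1 equation from the Station 2 and Station 3 equations removes the quadratic terms:
187.2 x + 72.0 y = -6379.36
170.8 x − 39.8 y = -8131.50
Solving the 2×2 system: x ≈ -42.5, y ≈ 21.9 km.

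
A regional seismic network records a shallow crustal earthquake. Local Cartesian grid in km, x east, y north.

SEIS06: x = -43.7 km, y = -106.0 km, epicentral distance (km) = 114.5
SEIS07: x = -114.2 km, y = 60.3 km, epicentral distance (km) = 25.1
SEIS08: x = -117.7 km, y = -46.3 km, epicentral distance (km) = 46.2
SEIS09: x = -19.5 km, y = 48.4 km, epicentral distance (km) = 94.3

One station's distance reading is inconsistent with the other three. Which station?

Solve using three stations at a time. Using SEIS06, SEIS08, SEIS09 (subtract circle equations pairwise → linear system) gives (x, y) ≈ (-97.3, -4.8).
Distances from that point to each station vs reported:
  SEIS06: calculated 114.5 vs reported 114.5 → residual 0.0 km
  SEIS07: calculated 67.3 vs reported 25.1 → residual 42.2 km
  SEIS08: calculated 46.2 vs reported 46.2 → residual 0.0 km
  SEIS09: calculated 94.3 vs reported 94.3 → residual 0.0 km
SEIS06, SEIS08, SEIS09 are mutually consistent (residuals ≈ 0); SEIS07 is off by 42.2 km.

SEIS07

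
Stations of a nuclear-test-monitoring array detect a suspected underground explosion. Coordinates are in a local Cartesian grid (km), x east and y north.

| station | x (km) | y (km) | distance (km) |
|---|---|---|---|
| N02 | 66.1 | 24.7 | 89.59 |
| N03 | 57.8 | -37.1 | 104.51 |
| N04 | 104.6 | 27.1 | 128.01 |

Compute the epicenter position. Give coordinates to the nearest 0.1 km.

x ≈ -23.4 km, y ≈ 28.7 km

Circle about each station: (x − 66.1)² + (y − 24.7)² = 89.59²; (x − 57.8)² + (y + 37.1)² = 104.51²; (x − 104.6)² + (y − 27.1)² = 128.01².
Subtracting pairs of circle equations eliminates x²+y² and gives linear equations (the radical axes):
-16.6 x − 123.6 y = -3158.02
77.0 x + 4.8 y = -1663.92
Solving the 2×2 system: x ≈ -23.4, y ≈ 28.7 km.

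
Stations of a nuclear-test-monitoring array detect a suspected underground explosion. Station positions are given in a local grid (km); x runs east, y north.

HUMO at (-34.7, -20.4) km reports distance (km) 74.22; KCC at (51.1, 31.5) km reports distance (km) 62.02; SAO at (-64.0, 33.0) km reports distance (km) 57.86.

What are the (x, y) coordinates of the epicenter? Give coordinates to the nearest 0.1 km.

-8.4 km east, 49.0 km north

Circle about each station: (x + 34.7)² + (y + 20.4)² = 74.22²; (x − 51.1)² + (y − 31.5)² = 62.02²; (x + 64.0)² + (y − 33.0)² = 57.86².
Subtracting the HUMO equation from the KCC and SAO equations removes the quadratic terms:
171.6 x + 103.8 y = 3645.34
-58.6 x + 106.8 y = 5725.58
Solving the 2×2 system: x ≈ -8.4, y ≈ 49.0 km.
Check against HUMO (with the unrounded x, y): √((x + 34.7)²+(y + 20.4)²) = 74.22 ≈ 74.22 km. ✓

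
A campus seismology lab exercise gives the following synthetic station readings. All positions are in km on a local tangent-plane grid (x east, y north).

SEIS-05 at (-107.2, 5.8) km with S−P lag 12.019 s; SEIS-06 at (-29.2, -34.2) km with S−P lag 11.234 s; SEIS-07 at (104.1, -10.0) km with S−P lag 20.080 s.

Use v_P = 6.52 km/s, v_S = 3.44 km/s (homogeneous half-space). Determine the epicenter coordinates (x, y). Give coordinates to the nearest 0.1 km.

Distance from S−P lag: d = Δt · v_P v_S / (v_P − v_S) = Δt · (6.52·3.44)/(6.52−3.44) ≈ 7.2821·Δt.
So d_SEIS-05 = 87.52, d_SEIS-06 = 81.81, d_SEIS-07 = 146.22 km.
Circle about each station: (x + 107.2)² + (y − 5.8)² = 87.52²; (x + 29.2)² + (y + 34.2)² = 81.81²; (x − 104.1)² + (y + 10.0)² = 146.22².
Subtracting the SEIS-05 equation from the SEIS-06 and SEIS-07 equations removes the quadratic terms:
156.0 x − 80.0 y = -8536.33
422.6 x − 31.6 y = -14309.21
Solving the 2×2 system: x ≈ -30.3, y ≈ 47.6 km.

-30.3 km east, 47.6 km north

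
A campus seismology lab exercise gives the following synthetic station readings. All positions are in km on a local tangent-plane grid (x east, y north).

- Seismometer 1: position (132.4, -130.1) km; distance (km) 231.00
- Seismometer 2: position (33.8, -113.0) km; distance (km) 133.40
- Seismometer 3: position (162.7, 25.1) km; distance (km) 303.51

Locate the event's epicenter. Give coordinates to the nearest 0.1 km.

Circle about each station: (x − 132.4)² + (y + 130.1)² = 231.00²; (x − 33.8)² + (y + 113.0)² = 133.40²; (x − 162.7)² + (y − 25.1)² = 303.51².
Subtracting the Seismometer 1 equation from the Seismometer 2 and Seismometer 3 equations removes the quadratic terms:
-197.2 x + 34.2 y = 15021.11
60.6 x + 310.4 y = -46111.79
Solving the 2×2 system: x ≈ -98.6, y ≈ -129.3 km.
Check against Seismometer 1 (with the unrounded x, y): √((x − 132.4)²+(y + 130.1)²) = 231.00 ≈ 231.00 km. ✓

-98.6 km east, -129.3 km north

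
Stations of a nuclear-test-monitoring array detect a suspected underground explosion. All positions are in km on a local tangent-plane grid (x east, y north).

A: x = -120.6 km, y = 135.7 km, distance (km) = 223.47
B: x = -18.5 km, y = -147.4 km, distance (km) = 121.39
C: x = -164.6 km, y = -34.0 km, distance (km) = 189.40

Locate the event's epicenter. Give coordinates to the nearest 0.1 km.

Circle about each station: (x + 120.6)² + (y − 135.7)² = 223.47²; (x + 18.5)² + (y + 147.4)² = 121.39²; (x + 164.6)² + (y + 34.0)² = 189.40².
Subtracting pairs of circle equations eliminates x²+y² and gives linear equations (the radical axes):
204.2 x − 566.2 y = 24313.47
-88.0 x − 339.4 y = 9356.79
Solving the 2×2 system: x ≈ 24.8, y ≈ -34.0 km.

x ≈ 24.8 km, y ≈ -34.0 km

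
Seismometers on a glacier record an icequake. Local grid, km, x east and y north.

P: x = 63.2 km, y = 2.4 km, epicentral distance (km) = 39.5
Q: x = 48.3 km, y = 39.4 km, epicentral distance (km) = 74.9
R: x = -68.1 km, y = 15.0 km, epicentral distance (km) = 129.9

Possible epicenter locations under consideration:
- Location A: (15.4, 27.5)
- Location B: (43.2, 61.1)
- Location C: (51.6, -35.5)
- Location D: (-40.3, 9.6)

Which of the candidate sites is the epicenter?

Location C

For each candidate, compare |candidate − station| to the reported distance:
Location A: residuals P 14.5, Q 39.9, R 45.5 → max 45.5 km
Location B: residuals P 22.5, Q 52.6, R 9.4 → max 52.6 km
Location C: residuals P 0.1, Q 0.1, R 0.0 → max 0.1 km
Location D: residuals P 64.3, Q 18.6, R 101.6 → max 101.6 km
Only Location C has all residuals ≈ 0.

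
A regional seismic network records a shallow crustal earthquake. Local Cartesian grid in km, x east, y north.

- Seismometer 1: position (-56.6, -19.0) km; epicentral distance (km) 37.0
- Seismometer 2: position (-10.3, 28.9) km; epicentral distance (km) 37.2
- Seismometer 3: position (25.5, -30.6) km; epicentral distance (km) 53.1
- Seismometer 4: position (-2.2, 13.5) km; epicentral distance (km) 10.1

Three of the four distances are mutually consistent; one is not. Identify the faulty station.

Seismometer 4

Solve using three stations at a time. Using Seismometer 1, Seismometer 2, Seismometer 3 (subtract circle equations pairwise → linear system) gives (x, y) ≈ (-21.8, -6.5).
Distances from that point to each station vs reported:
  Seismometer 1: calculated 37.0 vs reported 37.0 → residual 0.0 km
  Seismometer 2: calculated 37.2 vs reported 37.2 → residual 0.0 km
  Seismometer 3: calculated 53.1 vs reported 53.1 → residual 0.0 km
  Seismometer 4: calculated 28.0 vs reported 10.1 → residual 17.9 km
Seismometer 1, Seismometer 2, Seismometer 3 are mutually consistent (residuals ≈ 0); Seismometer 4 is off by 17.9 km.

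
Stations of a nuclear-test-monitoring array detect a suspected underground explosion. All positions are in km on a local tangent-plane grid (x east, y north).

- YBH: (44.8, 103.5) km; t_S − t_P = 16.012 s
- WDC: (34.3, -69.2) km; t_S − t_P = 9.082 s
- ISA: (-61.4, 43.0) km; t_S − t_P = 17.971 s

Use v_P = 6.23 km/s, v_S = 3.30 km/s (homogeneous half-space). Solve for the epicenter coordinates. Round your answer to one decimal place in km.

Distance from S−P lag: d = Δt · v_P v_S / (v_P − v_S) = Δt · (6.23·3.30)/(6.23−3.30) ≈ 7.0167·Δt.
So d_YBH = 112.35, d_WDC = 63.73, d_ISA = 126.10 km.
Circle about each station: (x − 44.8)² + (y − 103.5)² = 112.35²; (x − 34.3)² + (y + 69.2)² = 63.73²; (x + 61.4)² + (y − 43.0)² = 126.10².
Subtracting the YBH equation from the WDC and ISA equations removes the quadratic terms:
-21.0 x − 345.4 y = 1806.85
-212.4 x − 121.0 y = -10379.02
Solving the 2×2 system: x ≈ 53.7, y ≈ -8.5 km.
Check against YBH (with the unrounded x, y): √((x − 44.8)²+(y − 103.5)²) = 112.35 ≈ 112.35 km. ✓

53.7 km east, -8.5 km north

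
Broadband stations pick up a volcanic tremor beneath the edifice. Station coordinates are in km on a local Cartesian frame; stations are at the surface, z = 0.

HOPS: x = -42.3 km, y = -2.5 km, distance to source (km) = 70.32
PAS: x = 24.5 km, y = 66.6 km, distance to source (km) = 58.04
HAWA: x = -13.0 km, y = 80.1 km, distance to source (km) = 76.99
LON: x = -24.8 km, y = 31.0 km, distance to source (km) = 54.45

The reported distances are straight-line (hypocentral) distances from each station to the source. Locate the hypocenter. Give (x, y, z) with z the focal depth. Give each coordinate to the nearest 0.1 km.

x ≈ 19.3 km, y ≈ 16.2 km, depth ≈ 28.3 km

Each station gives a sphere (x−x_i)² + (y−y_i)² + z² = d_i² (stations at z=0).
Subtracting the HOPS sphere from PAS and HAWA: z² cancels, leaving linear equations in x and y:
133.6 x + 138.2 y = 4816.53
58.6 x + 165.2 y = 3806.91
Solving: x ≈ 19.294, y ≈ 16.200 km (keep extra digits for the depth step; rounded: 19.3, 16.2).
Then from the HOPS sphere: z² = 70.32² − (x + 42.3)² − (y + 2.5)² with x = 19.294, y = 16.200, so z ≈ 28.309 ≈ 28.3 km.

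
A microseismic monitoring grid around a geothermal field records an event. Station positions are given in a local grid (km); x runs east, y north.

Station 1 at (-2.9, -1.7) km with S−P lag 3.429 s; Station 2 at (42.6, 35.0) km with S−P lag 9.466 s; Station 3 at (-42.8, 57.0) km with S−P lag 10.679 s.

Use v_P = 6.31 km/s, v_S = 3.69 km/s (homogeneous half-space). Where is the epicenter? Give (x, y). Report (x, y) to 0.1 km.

Distance from S−P lag: d = Δt · v_P v_S / (v_P − v_S) = Δt · (6.31·3.69)/(6.31−3.69) ≈ 8.8870·Δt.
So d_Station 1 = 30.47, d_Station 2 = 84.12, d_Station 3 = 94.90 km.
Circle about each station: (x + 2.9)² + (y + 1.7)² = 30.47²; (x − 42.6)² + (y − 35.0)² = 84.12²; (x + 42.8)² + (y − 57.0)² = 94.90².
Subtracting the Station 1 equation from the Station 2 and Station 3 equations removes the quadratic terms:
91.0 x + 73.4 y = -3119.29
-79.8 x + 117.4 y = -3008.05
Solving the 2×2 system: x ≈ -8.8, y ≈ -31.6 km.

-8.8 km east, -31.6 km north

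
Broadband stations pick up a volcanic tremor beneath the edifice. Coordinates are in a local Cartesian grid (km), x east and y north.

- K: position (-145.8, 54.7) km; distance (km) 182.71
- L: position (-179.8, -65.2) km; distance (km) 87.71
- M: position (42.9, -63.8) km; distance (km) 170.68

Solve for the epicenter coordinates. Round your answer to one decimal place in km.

Circle about each station: (x + 145.8)² + (y − 54.7)² = 182.71²; (x + 179.8)² + (y + 65.2)² = 87.71²; (x − 42.9)² + (y + 63.8)² = 170.68².
Subtracting the K equation from the L and M equations removes the quadratic terms:
-68.0 x − 239.8 y = 38019.25
377.4 x − 237.0 y = -14087.60
Solving the 2×2 system: x ≈ -116.2, y ≈ -125.6 km.
Check against K (with the unrounded x, y): √((x + 145.8)²+(y − 54.7)²) = 182.71 ≈ 182.71 km. ✓

-116.2 km east, -125.6 km north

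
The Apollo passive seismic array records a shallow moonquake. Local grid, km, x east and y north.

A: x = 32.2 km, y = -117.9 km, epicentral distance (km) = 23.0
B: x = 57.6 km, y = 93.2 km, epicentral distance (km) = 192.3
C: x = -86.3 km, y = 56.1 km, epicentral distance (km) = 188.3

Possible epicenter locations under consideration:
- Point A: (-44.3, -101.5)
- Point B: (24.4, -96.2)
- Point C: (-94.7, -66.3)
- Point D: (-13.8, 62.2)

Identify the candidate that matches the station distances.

Point B

For each candidate, compare |candidate − station| to the reported distance:
Point A: residuals A 55.2, B 27.5, C 25.2 → max 55.2 km
Point B: residuals A 0.1, B 0.0, C 0.0 → max 0.1 km
Point C: residuals A 114.0, B 28.2, C 65.6 → max 114.0 km
Point D: residuals A 162.9, B 114.5, C 115.5 → max 162.9 km
Only Point B has all residuals ≈ 0.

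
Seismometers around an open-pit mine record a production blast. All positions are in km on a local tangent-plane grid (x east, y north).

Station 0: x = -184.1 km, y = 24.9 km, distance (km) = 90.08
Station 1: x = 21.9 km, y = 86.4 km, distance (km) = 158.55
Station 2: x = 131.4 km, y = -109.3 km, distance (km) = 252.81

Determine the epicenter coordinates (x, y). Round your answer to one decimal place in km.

(-102.1, -12.4)

Circle about each station: (x + 184.1)² + (y − 24.9)² = 90.08²; (x − 21.9)² + (y − 86.4)² = 158.55²; (x − 131.4)² + (y + 109.3)² = 252.81².
Subtracting the Station 0 equation from the Station 1 and Station 2 equations removes the quadratic terms:
412.0 x + 123.0 y = -43591.95
631.0 x − 268.4 y = -61098.86
Solving the 2×2 system: x ≈ -102.1, y ≈ -12.4 km.
Check against Station 0 (with the unrounded x, y): √((x + 184.1)²+(y − 24.9)²) = 90.08 ≈ 90.08 km. ✓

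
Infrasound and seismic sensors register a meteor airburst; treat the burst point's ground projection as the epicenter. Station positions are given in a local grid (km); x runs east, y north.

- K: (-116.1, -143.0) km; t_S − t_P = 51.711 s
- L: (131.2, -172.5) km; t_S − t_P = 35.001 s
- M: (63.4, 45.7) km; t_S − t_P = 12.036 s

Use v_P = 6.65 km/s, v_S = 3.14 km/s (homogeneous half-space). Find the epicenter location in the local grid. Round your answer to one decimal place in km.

x ≈ 134.3 km, y ≈ 35.7 km

Distance from S−P lag: d = Δt · v_P v_S / (v_P − v_S) = Δt · (6.65·3.14)/(6.65−3.14) ≈ 5.9490·Δt.
So d_K = 307.63, d_L = 208.22, d_M = 71.60 km.
Circle about each station: (x + 116.1)² + (y + 143.0)² = 307.63²; (x − 131.2)² + (y + 172.5)² = 208.22²; (x − 63.4)² + (y − 45.7)² = 71.60².
Subtracting pairs of circle equations eliminates x²+y² and gives linear equations (the radical axes):
494.6 x − 59.0 y = 64322.13
359.0 x + 377.4 y = 61689.50
Solving the 2×2 system: x ≈ 134.3, y ≈ 35.7 km.
Check against K (with the unrounded x, y): √((x + 116.1)²+(y + 143.0)²) = 307.63 ≈ 307.63 km. ✓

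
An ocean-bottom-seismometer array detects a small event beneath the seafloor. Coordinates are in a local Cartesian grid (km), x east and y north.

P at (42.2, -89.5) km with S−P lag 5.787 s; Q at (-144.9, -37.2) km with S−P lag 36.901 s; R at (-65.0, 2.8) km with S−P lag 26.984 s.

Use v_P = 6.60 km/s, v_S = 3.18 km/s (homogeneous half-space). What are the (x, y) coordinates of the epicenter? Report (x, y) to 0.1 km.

Distance from S−P lag: d = Δt · v_P v_S / (v_P − v_S) = Δt · (6.60·3.18)/(6.60−3.18) ≈ 6.1368·Δt.
So d_P = 35.51, d_Q = 226.46, d_R = 165.60 km.
Circle about each station: (x − 42.2)² + (y + 89.5)² = 35.51²; (x + 144.9)² + (y + 37.2)² = 226.46²; (x + 65.0)² + (y − 2.8)² = 165.60².
Subtracting pairs of circle equations eliminates x²+y² and gives linear equations (the radical axes):
-374.2 x + 104.6 y = -37434.41
-214.4 x + 184.6 y = -31720.65
Solving the 2×2 system: x ≈ 77.0, y ≈ -82.4 km.

77.0 km east, -82.4 km north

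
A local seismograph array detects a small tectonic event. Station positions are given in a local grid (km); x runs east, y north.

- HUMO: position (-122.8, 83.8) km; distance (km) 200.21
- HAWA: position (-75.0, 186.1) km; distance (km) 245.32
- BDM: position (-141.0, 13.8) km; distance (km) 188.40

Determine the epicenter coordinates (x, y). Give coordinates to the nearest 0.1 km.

(42.4, -29.3)

Circle about each station: (x + 122.8)² + (y − 83.8)² = 200.21²; (x + 75.0)² + (y − 186.1)² = 245.32²; (x + 141.0)² + (y − 13.8)² = 188.40².
Subtracting pairs of circle equations eliminates x²+y² and gives linear equations (the radical axes):
95.6 x + 204.6 y = -1941.93
-36.4 x − 140.0 y = 2558.64
Solving the 2×2 system: x ≈ 42.4, y ≈ -29.3 km.
Check against HUMO (with the unrounded x, y): √((x + 122.8)²+(y − 83.8)²) = 200.19 ≈ 200.21 km. ✓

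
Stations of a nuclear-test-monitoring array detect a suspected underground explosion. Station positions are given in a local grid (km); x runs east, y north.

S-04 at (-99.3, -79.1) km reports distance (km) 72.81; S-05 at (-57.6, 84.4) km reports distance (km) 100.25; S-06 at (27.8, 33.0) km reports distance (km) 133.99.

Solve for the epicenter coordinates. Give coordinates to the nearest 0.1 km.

-100.3 km east, -6.3 km north

Circle about each station: (x + 99.3)² + (y + 79.1)² = 72.81²; (x + 57.6)² + (y − 84.4)² = 100.25²; (x − 27.8)² + (y − 33.0)² = 133.99².
Subtracting the S-04 equation from the S-05 and S-06 equations removes the quadratic terms:
83.4 x + 327.0 y = -10424.95
254.2 x + 224.2 y = -26907.48
Solving the 2×2 system: x ≈ -100.3, y ≈ -6.3 km.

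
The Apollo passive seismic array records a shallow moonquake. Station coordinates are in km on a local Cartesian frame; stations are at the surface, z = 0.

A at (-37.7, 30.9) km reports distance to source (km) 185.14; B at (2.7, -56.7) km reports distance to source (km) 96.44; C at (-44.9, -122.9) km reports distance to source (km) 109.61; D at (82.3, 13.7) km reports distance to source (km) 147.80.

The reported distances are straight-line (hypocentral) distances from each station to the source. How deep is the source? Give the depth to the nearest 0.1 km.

48.7 km

Each station gives a sphere (x−x_i)² + (y−y_i)² + z² = d_i² (stations at z=0).
Subtracting the A sphere from B and C: z² cancels, leaving linear equations in x and y:
80.8 x − 175.2 y = 25822.23
-14.4 x − 307.6 y = 37006.79
Solving: x ≈ 53.305, y ≈ -122.804 km (keep extra digits for the depth step; rounded: 53.3, -122.8).
Then from the A sphere: z² = 185.14² − (x + 37.7)² − (y − 30.9)² with x = 53.305, y = -122.804, so z ≈ 48.683 ≈ 48.7 km.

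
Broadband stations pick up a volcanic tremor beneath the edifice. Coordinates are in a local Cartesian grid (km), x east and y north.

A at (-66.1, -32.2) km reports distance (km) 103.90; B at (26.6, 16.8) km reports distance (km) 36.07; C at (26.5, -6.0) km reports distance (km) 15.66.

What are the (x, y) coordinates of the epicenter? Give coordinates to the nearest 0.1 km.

Circle about each station: (x + 66.1)² + (y + 32.2)² = 103.90²; (x − 26.6)² + (y − 16.8)² = 36.07²; (x − 26.5)² + (y + 6.0)² = 15.66².
Subtracting pairs of circle equations eliminates x²+y² and gives linear equations (the radical axes):
185.4 x + 98.0 y = 5077.92
185.2 x + 52.4 y = 5882.17
Solving the 2×2 system: x ≈ 36.8, y ≈ -17.8 km.
Check against A (with the unrounded x, y): √((x + 66.1)²+(y + 32.2)²) = 103.90 ≈ 103.90 km. ✓

x ≈ 36.8 km, y ≈ -17.8 km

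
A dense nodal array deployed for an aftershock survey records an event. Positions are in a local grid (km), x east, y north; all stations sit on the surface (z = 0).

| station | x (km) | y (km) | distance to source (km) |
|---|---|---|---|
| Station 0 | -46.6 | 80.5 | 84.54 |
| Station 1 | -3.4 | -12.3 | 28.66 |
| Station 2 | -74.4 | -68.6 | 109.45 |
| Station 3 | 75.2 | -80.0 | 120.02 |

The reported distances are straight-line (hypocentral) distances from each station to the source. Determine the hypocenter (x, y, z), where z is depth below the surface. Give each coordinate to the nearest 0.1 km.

Each station gives a sphere (x−x_i)² + (y−y_i)² + z² = d_i² (stations at z=0).
Subtracting the Station 0 sphere from Station 1 and Station 2: z² cancels, leaving linear equations in x and y:
86.4 x − 185.6 y = -2163.34
-55.6 x − 298.2 y = -3242.78
Solving: x ≈ -1.199, y ≈ 11.098 km (keep extra digits for the depth step; rounded: -1.2, 11.1).
Then from the Station 0 sphere: z² = 84.54² − (x + 46.6)² − (y − 80.5)² with x = -1.199, y = 11.098, so z ≈ 16.405 ≈ 16.4 km.

(-1.2, 11.1, 16.4)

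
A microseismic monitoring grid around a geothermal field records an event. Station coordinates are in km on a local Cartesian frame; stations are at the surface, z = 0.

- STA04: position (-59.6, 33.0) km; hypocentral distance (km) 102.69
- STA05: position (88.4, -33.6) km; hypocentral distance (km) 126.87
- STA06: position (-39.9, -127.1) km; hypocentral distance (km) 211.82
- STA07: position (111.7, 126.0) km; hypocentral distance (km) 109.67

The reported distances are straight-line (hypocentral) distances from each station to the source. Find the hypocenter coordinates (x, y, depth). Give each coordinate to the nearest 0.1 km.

Each station gives a sphere (x−x_i)² + (y−y_i)² + z² = d_i² (stations at z=0).
Subtracting the STA04 sphere from STA05 and STA06: z² cancels, leaving linear equations in x and y:
296.0 x − 133.2 y = -1248.40
39.4 x − 320.2 y = -21217.22
Solving: x ≈ 27.101, y ≈ 69.597 km (keep extra digits for the depth step; rounded: 27.1, 69.6).
Then from the STA04 sphere: z² = 102.69² − (x + 59.6)² − (y − 33.0)² with x = 27.101, y = 69.597, so z ≈ 41.095 ≈ 41.1 km.
Check against STA07 (with the unrounded solution): distance 109.67 ≈ 109.67 km. ✓

x ≈ 27.1 km, y ≈ 69.6 km, depth ≈ 41.1 km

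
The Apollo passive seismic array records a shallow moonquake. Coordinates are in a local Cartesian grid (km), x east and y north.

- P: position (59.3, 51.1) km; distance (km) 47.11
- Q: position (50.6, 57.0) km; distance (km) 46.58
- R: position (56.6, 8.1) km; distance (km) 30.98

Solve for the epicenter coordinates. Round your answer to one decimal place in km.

x ≈ 26.9 km, y ≈ 16.9 km

Circle about each station: (x − 59.3)² + (y − 51.1)² = 47.11²; (x − 50.6)² + (y − 57.0)² = 46.58²; (x − 56.6)² + (y − 8.1)² = 30.98².
Subtracting the P equation from the Q and R equations removes the quadratic terms:
-17.4 x + 11.8 y = -268.68
-5.4 x − 86.0 y = -1598.94
Solving the 2×2 system: x ≈ 26.9, y ≈ 16.9 km.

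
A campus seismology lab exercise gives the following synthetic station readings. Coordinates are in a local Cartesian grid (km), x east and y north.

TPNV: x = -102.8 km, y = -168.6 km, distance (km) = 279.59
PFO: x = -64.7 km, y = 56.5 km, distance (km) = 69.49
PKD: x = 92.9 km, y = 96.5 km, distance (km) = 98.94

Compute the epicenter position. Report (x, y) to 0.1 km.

x ≈ -6.0 km, y ≈ 93.7 km

Circle about each station: (x + 102.8)² + (y + 168.6)² = 279.59²; (x + 64.7)² + (y − 56.5)² = 69.49²; (x − 92.9)² + (y − 96.5)² = 98.94².
Subtracting pairs of circle equations eliminates x²+y² and gives linear equations (the radical axes):
76.2 x + 450.2 y = 41726.25
391.4 x + 530.2 y = 47330.30
Solving the 2×2 system: x ≈ -6.0, y ≈ 93.7 km.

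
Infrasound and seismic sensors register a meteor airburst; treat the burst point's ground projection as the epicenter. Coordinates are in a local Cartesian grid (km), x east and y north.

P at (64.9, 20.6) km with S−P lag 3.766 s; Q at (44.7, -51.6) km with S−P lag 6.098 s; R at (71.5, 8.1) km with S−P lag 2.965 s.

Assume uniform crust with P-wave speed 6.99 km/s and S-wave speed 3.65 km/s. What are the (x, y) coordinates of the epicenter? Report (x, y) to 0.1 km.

x ≈ 53.7 km, y ≈ -5.9 km

Distance from S−P lag: d = Δt · v_P v_S / (v_P − v_S) = Δt · (6.99·3.65)/(6.99−3.65) ≈ 7.6388·Δt.
So d_P = 28.77, d_Q = 46.58, d_R = 22.65 km.
Circle about each station: (x − 64.9)² + (y − 20.6)² = 28.77²; (x − 44.7)² + (y + 51.6)² = 46.58²; (x − 71.5)² + (y − 8.1)² = 22.65².
Subtracting pairs of circle equations eliminates x²+y² and gives linear equations (the radical axes):
-40.4 x − 144.4 y = -1317.70
13.2 x − 25.0 y = 856.18
Solving the 2×2 system: x ≈ 53.7, y ≈ -5.9 km.
Check against P (with the unrounded x, y): √((x − 64.9)²+(y − 20.6)²) = 28.77 ≈ 28.77 km. ✓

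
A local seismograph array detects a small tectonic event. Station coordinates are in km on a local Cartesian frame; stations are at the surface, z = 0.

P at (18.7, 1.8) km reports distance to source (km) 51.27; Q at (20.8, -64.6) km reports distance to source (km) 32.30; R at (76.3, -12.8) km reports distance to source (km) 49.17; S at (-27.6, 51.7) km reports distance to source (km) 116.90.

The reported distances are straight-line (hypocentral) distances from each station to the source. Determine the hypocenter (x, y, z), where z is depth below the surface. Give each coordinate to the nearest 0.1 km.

Each station gives a sphere (x−x_i)² + (y−y_i)² + z² = d_i² (stations at z=0).
Subtracting the P sphere from Q and R: z² cancels, leaving linear equations in x and y:
4.2 x − 132.8 y = 5838.19
115.2 x − 29.2 y = 5843.52
Solving: x ≈ 39.902, y ≈ -42.700 km (keep extra digits for the depth step; rounded: 39.9, -42.7).
Then from the P sphere: z² = 51.27² − (x − 18.7)² − (y − 1.8)² with x = 39.902, y = -42.700, so z ≈ 14.101 ≈ 14.1 km.
Check against S (with the unrounded solution): distance 116.90 ≈ 116.90 km. ✓

x ≈ 39.9 km, y ≈ -42.7 km, depth ≈ 14.1 km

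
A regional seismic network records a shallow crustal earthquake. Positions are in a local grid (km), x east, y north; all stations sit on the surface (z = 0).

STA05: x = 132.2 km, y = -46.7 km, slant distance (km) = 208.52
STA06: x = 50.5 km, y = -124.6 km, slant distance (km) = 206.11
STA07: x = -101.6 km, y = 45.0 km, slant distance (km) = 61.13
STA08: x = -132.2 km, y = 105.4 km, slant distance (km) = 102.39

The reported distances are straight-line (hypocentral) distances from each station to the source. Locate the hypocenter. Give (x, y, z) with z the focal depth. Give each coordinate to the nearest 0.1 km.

(-48.1, 54.2, 28.1)

Each station gives a sphere (x−x_i)² + (y−y_i)² + z² = d_i² (stations at z=0).
Subtracting the STA05 sphere from STA06 and STA07: z² cancels, leaving linear equations in x and y:
-163.4 x − 155.8 y = -583.06
-467.6 x + 183.4 y = 32433.54
Solving: x ≈ -48.106, y ≈ 54.195 km (keep extra digits for the depth step; rounded: -48.1, 54.2).
Then from the STA05 sphere: z² = 208.52² − (x − 132.2)² − (y + 46.7)² with x = -48.106, y = 54.195, so z ≈ 28.116 ≈ 28.1 km.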